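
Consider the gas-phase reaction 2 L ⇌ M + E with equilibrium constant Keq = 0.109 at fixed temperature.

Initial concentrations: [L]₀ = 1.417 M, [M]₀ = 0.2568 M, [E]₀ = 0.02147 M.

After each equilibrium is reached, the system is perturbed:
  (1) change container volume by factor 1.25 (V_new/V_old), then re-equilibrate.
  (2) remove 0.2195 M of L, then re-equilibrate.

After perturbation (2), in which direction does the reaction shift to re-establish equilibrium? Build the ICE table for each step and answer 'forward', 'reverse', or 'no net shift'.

Q₀ = 0.002746 vs Keq = 0.109 ⇒ Q<K, forward
Step 1:
                  L         M         E
  I           1.417    0.2568   0.02147
  C         -0.4205    0.2103    0.2103
  E          0.9965    0.4671    0.2317
  solve Keq expr → x = 0.2103; check Q = 0.109
Then change container volume by factor 1.25 (V_new/V_old).
Step 2:
                  L         M         E
  I          0.7972    0.3736    0.1854
  C               0         0         0
  E          0.7972    0.3736    0.1854
  solve Keq expr → x = 0; check Q = 0.109
Then remove 0.2195 M of L.
Step 3:
                  L         M         E
  I          0.5777    0.3736    0.1854
  C         0.08356  -0.04178  -0.04178
  E          0.6612    0.3319    0.1436
  solve Keq expr → x = -0.04178; check Q = 0.109

Direction: reverse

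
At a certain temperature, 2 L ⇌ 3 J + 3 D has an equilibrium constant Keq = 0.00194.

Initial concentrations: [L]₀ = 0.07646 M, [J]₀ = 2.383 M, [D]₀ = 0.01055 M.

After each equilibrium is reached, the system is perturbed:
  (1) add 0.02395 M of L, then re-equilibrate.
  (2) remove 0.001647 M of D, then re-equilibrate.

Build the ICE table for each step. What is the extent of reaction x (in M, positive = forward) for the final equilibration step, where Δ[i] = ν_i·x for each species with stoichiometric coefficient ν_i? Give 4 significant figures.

Q₀ = 0.002718 vs Keq = 0.00194 ⇒ Q>K, reverse
Step 1:
                   L          J          D
  init       0.07646      2.383    0.01055
  Δ       7.0635e-04   -0.00106   -0.00106
  eq         0.07717      2.382    0.00949
  solve Keq expr → x = -3.5317e-04; check Q = 0.00194
Then add 0.02395 M of L.
Step 2:
                   L          J          D
  init        0.1011      2.382    0.00949
  Δ        -0.001184   0.001777   0.001777
  eq         0.09993      2.384    0.01127
  solve Keq expr → x = 5.9223e-04; check Q = 0.00194
Then remove 0.001647 M of D.
Step 3:
                   L          J          D
  init       0.09993      2.384    0.00962
  Δ        -0.001041   0.001561   0.001561
  eq         0.09889      2.385    0.01118
  solve Keq expr → x = 5.2043e-04; check Q = 0.00194

x = 5.2043e-04 M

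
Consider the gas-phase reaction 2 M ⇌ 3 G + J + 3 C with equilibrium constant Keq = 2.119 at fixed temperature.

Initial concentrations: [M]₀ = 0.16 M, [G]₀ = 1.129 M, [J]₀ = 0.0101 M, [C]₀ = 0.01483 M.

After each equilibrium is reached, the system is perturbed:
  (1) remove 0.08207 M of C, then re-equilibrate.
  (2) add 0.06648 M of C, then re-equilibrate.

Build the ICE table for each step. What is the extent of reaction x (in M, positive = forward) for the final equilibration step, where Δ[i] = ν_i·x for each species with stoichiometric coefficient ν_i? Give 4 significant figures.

x = -0.004476 M

Q₀ = 1.8518e-06 vs Keq = 2.119 ⇒ Q<K, forward
Step 1:
                  M         G         J         C
  init         0.16     1.129    0.0101   0.01483
  Δ         -0.1317    0.1975   0.06585    0.1975
  eq        0.02831     1.327   0.07595    0.2124
  solve Keq expr → x = 0.06585; check Q = 2.119
Then remove 0.08207 M of C.
Step 2:
                  M         G         J         C
  init      0.02831     1.327   0.07595    0.1303
  Δ        -0.01111   0.01666  0.005554   0.01666
  eq         0.0172     1.343    0.0815     0.147
  solve Keq expr → x = 0.005554; check Q = 2.119
Then add 0.06648 M of C.
Step 3:
                  M         G         J         C
  init       0.0172     1.343    0.0815    0.2134
  Δ        0.008952  -0.01343 -0.004476  -0.01343
  eq        0.02615      1.33   0.07702       0.2
  solve Keq expr → x = -0.004476; check Q = 2.119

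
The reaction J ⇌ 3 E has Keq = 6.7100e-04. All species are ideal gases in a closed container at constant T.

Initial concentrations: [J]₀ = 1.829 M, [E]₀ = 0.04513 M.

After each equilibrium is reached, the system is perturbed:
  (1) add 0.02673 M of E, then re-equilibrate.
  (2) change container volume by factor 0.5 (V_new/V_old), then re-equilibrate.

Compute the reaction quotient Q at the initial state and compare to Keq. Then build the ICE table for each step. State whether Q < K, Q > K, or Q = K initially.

Q₀ = 5.0255e-05; Q < K (proceeds forward)

Q₀ = 5.0255e-05 vs Keq = 6.7100e-04 ⇒ Q<K, forward
Step 1:
                  J         E
  init        1.829   0.04513
  Δ        -0.02051   0.06153
  eq          1.808    0.1067
  solve Keq expr → x = 0.02051; check Q = 6.7100e-04
Then add 0.02673 M of E.
Step 2:
                  J         E
  init        1.808    0.1334
  Δ        0.008852  -0.02656
  eq          1.817    0.1068
  solve Keq expr → x = -0.008852; check Q = 6.7100e-04
Then change container volume by factor 0.5 (V_new/V_old).
Step 3:
                  J         E
  init        3.635    0.2137
  Δ         0.02625  -0.07874
  eq          3.661    0.1349
  solve Keq expr → x = -0.02625; check Q = 6.7100e-04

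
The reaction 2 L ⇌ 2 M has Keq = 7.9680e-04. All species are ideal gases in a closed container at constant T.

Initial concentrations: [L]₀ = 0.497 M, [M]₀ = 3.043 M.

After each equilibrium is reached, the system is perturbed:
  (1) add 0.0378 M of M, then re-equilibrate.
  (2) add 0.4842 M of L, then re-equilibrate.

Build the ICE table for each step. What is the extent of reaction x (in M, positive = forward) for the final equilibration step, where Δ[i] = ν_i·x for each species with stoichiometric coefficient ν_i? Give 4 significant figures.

x = 0.006646 M

Q₀ = 37.49 vs Keq = 7.9680e-04 ⇒ Q>K, reverse
Step 1:
                    L           M
  init          0.497       3.043
  Δ             2.946      -2.946
  eq            3.443     0.09718
  solve Keq expr → x = -1.473; check Q = 7.9680e-04
Then add 0.0378 M of M.
Step 2:
                    L           M
  init          3.443       0.135
  Δ           0.03676    -0.03676
  eq             3.48     0.09822
  solve Keq expr → x = -0.01838; check Q = 7.9680e-04
Then add 0.4842 M of L.
Step 3:
                    L           M
  init          3.964     0.09822
  Δ          -0.01329     0.01329
  eq             3.95      0.1115
  solve Keq expr → x = 0.006646; check Q = 7.9680e-04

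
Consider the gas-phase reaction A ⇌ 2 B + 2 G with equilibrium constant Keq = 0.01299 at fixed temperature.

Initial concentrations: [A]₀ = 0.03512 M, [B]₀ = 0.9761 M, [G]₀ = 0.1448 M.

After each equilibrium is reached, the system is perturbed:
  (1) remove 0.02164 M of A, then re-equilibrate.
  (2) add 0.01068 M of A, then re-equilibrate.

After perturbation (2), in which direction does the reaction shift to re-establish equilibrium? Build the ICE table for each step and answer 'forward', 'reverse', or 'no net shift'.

Direction: forward

Q₀ = 0.5688 vs Keq = 0.01299 ⇒ Q>K, reverse
Step 1:
                   A          B          G
  I          0.03512     0.9761     0.1448
  C          0.05296    -0.1059    -0.1059
  E          0.08808     0.8702    0.03887
  solve Keq expr → x = -0.05296; check Q = 0.01299
Then remove 0.02164 M of A.
Step 2:
                   A          B          G
  I          0.06644     0.8702    0.03887
  C         0.002192  -0.004385  -0.004385
  E          0.06864     0.8658    0.03449
  solve Keq expr → x = -0.002192; check Q = 0.01299
Then add 0.01068 M of A.
Step 3:
                   A          B          G
  I          0.07932     0.8658    0.03449
  C        -0.001115    0.00223    0.00223
  E           0.0782      0.868    0.03672
  solve Keq expr → x = 0.001115; check Q = 0.01299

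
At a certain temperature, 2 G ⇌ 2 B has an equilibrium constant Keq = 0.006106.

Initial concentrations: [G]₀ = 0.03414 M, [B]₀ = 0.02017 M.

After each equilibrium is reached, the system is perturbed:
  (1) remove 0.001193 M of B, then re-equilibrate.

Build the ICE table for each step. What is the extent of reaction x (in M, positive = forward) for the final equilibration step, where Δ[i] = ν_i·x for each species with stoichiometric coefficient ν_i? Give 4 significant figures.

Q₀ = 0.349 vs Keq = 0.006106 ⇒ Q>K, reverse
Step 1:
                    G           B
  Initial     0.03414     0.02017
  Change      0.01623    -0.01623
  Equil       0.05037    0.003936
  solve Keq expr → x = -0.008117; check Q = 0.006106
Then remove 0.001193 M of B.
Step 2:
                    G           B
  Initial     0.05037    0.002743
  Change    -0.001107    0.001107
  Equil       0.04927     0.00385
  solve Keq expr → x = 5.5327e-04; check Q = 0.006106

x = 5.5327e-04 M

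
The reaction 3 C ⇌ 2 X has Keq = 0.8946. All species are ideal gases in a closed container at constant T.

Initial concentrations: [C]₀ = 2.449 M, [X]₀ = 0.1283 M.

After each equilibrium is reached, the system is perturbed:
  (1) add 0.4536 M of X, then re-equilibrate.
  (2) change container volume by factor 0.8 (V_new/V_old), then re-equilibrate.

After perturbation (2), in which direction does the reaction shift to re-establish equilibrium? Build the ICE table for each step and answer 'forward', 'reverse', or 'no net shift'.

Direction: forward

Q₀ = 0.001121 vs Keq = 0.8946 ⇒ Q<K, forward
Step 1:
                   C          X
  init         2.449     0.1283
  Δ           -1.379     0.9191
  eq            1.07      1.047
  solve Keq expr → x = 0.4595; check Q = 0.8946
Then add 0.4536 M of X.
Step 2:
                   C          X
  init          1.07      1.501
  Δ           0.2059    -0.1373
  eq           1.276      1.364
  solve Keq expr → x = -0.06864; check Q = 0.8946
Then change container volume by factor 0.8 (V_new/V_old).
Step 3:
                   C          X
  init         1.595      1.705
  Δ         -0.08262    0.05508
  eq           1.513       1.76
  solve Keq expr → x = 0.02754; check Q = 0.8946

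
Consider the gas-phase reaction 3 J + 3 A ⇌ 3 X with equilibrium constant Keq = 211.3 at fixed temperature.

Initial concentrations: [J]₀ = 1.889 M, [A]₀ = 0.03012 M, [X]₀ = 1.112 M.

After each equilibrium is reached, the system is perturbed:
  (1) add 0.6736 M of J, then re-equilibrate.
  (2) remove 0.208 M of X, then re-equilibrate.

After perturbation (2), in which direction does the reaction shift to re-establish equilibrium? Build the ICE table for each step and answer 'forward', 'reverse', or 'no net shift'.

Q₀ = 7465 vs Keq = 211.3 ⇒ Q>K, reverse
Step 1:
                    J           A           X
  I             1.889     0.03012       1.112
  C           0.06044     0.06044    -0.06044
  E             1.949     0.09056       1.052
  solve Keq expr → x = -0.02015; check Q = 211.3
Then add 0.6736 M of J.
Step 2:
                    J           A           X
  I             2.623     0.09056       1.052
  C          -0.02133    -0.02133     0.02133
  E             2.602     0.06924       1.073
  solve Keq expr → x = 0.00711; check Q = 211.3
Then remove 0.208 M of X.
Step 3:
                    J           A           X
  I             2.602     0.06924      0.8649
  C          -0.01236    -0.01236     0.01236
  E             2.589     0.05688      0.8772
  solve Keq expr → x = 0.004118; check Q = 211.3

Direction: forward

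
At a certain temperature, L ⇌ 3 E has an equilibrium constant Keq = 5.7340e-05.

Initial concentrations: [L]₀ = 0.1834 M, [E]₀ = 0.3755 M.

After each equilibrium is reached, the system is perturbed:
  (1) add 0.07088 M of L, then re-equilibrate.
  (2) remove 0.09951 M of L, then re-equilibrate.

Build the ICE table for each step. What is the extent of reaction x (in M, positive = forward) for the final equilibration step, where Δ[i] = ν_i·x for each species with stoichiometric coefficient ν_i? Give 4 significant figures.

x = -9.0531e-04 M

Q₀ = 0.2887 vs Keq = 5.7340e-05 ⇒ Q>K, reverse
Step 1:
                    L           E
  Initial      0.1834      0.3755
  Change       0.1166     -0.3497
  Equil           0.3     0.02581
  solve Keq expr → x = -0.1166; check Q = 5.7340e-05
Then add 0.07088 M of L.
Step 2:
                    L           E
  Initial      0.3708     0.02581
  Change  -6.2522e-04    0.001876
  Equil        0.3702     0.02769
  solve Keq expr → x = 6.2522e-04; check Q = 5.7340e-05
Then remove 0.09951 M of L.
Step 3:
                    L           E
  Initial      0.2707     0.02769
  Change   9.0531e-04   -0.002716
  Equil        0.2716     0.02497
  solve Keq expr → x = -9.0531e-04; check Q = 5.7340e-05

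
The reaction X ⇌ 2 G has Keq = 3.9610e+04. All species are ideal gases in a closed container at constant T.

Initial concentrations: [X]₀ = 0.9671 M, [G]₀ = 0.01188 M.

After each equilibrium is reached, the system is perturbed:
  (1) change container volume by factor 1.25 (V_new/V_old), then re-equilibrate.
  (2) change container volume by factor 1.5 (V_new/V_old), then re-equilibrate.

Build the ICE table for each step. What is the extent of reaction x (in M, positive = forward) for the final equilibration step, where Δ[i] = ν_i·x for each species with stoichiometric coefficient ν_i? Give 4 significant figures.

Q₀ = 1.4594e-04 vs Keq = 3.9610e+04 ⇒ Q<K, forward
Step 1:
                  X         G
  Initial    0.9671   0.01188
  Change     -0.967     1.934
  Equil   9.5594e-05     1.946
  solve Keq expr → x = 0.967; check Q = 3.9610e+04
Then change container volume by factor 1.25 (V_new/V_old).
Step 2:
                  X         G
  Initial 7.6475e-05     1.557
  Change  -1.5293e-05 3.0585e-05
  Equil   6.1183e-05     1.557
  solve Keq expr → x = 1.5293e-05; check Q = 3.9610e+04
Then change container volume by factor 1.5 (V_new/V_old).
Step 3:
                  X         G
  Initial 4.0788e-05     1.038
  Change  -1.3595e-05 2.7189e-05
  Equil   2.7194e-05     1.038
  solve Keq expr → x = 1.3595e-05; check Q = 3.9610e+04

x = 1.3595e-05 M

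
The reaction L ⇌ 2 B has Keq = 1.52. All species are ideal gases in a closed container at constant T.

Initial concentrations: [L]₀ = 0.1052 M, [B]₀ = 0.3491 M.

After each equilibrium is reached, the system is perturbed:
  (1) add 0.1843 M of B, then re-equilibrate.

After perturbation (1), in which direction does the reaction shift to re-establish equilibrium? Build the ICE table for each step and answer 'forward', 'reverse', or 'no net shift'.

Direction: reverse

Q₀ = 1.158 vs Keq = 1.52 ⇒ Q<K, forward
Step 1:
                   L          B
  I           0.1052     0.3491
  C         -0.01282    0.02563
  E          0.09238     0.3747
  solve Keq expr → x = 0.01282; check Q = 1.52
Then add 0.1843 M of B.
Step 2:
                   L          B
  I          0.09238      0.559
  C           0.0483    -0.0966
  E           0.1407     0.4624
  solve Keq expr → x = -0.0483; check Q = 1.52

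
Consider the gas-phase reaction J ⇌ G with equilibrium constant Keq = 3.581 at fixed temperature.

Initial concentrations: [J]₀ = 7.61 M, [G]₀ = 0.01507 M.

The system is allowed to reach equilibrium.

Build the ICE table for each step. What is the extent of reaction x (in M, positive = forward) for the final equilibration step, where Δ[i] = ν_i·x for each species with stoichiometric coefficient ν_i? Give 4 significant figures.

Q₀ = 0.00198 vs Keq = 3.581 ⇒ Q<K, forward
Step 1:
                    J           G
  init           7.61     0.01507
  Δ            -5.946       5.946
  eq            1.664       5.961
  solve Keq expr → x = 5.946; check Q = 3.581

x = 5.946 M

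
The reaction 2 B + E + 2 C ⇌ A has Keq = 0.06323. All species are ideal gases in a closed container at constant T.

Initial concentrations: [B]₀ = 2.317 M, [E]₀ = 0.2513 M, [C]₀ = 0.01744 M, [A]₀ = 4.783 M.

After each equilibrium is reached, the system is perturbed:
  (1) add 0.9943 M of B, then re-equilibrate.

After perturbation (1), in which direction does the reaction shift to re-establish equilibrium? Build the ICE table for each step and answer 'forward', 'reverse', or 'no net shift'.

Direction: forward

Q₀ = 1.1656e+04 vs Keq = 0.06323 ⇒ Q>K, reverse
Step 1:
                  B         E         C         A
  I           2.317    0.2513   0.01744     4.783
  C           1.778    0.8888     1.778   -0.8888
  E           4.095      1.14     1.795     3.894
  solve Keq expr → x = -0.8888; check Q = 0.06323
Then add 0.9943 M of B.
Step 2:
                  B         E         C         A
  I           5.089      1.14     1.795     3.894
  C         -0.2005   -0.1003   -0.2005    0.1003
  E           4.888      1.04     1.594     3.994
  solve Keq expr → x = 0.1003; check Q = 0.06323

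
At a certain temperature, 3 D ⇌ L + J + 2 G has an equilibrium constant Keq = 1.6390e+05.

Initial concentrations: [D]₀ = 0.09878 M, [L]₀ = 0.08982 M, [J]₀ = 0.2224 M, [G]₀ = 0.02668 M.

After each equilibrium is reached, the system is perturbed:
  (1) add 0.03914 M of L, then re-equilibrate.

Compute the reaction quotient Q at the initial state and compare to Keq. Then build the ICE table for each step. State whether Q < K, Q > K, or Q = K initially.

Q₀ = 0.01475; Q < K (proceeds forward)

Q₀ = 0.01475 vs Keq = 1.6390e+05 ⇒ Q<K, forward
Step 1:
                    D           L           J           G
  Initial     0.09878     0.08982      0.2224     0.02668
  Change     -0.09761     0.03254     0.03254     0.06507
  Equil       0.00117      0.1224      0.2549     0.09175
  solve Keq expr → x = 0.03254; check Q = 1.6390e+05
Then add 0.03914 M of L.
Step 2:
                    D           L           J           G
  Initial     0.00117      0.1615      0.2549     0.09175
  Change   1.1256e-04 -3.7520e-05 -3.7520e-05 -7.5041e-05
  Equil      0.001283      0.1615      0.2549     0.09168
  solve Keq expr → x = -3.7520e-05; check Q = 1.6390e+05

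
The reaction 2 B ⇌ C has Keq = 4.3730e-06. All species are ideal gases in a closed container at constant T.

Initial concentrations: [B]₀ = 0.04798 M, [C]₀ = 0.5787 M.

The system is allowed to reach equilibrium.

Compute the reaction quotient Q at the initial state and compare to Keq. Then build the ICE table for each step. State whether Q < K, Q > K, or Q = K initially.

Q₀ = 251.4; Q > K (proceeds reverse)

Q₀ = 251.4 vs Keq = 4.3730e-06 ⇒ Q>K, reverse
Step 1:
                    B           C
  I           0.04798      0.5787
  C             1.157     -0.5787
  E             1.205  6.3536e-06
  solve Keq expr → x = -0.5787; check Q = 4.3730e-06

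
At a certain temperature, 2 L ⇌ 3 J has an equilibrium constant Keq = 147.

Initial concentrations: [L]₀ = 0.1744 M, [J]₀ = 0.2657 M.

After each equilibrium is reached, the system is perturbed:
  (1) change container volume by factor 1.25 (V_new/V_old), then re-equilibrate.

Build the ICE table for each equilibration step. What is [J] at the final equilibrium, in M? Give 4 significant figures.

[J]_eq = 0.3915 M

Q₀ = 0.6167 vs Keq = 147 ⇒ Q<K, forward
Step 1:
                  L         J
  I          0.1744    0.2657
  C         -0.1465    0.2198
  E          0.0279    0.4855
  solve Keq expr → x = 0.07325; check Q = 147
Then change container volume by factor 1.25 (V_new/V_old).
Step 2:
                  L         J
  I         0.02232    0.3884
  C       -0.002111  0.003167
  E         0.02021    0.3915
  solve Keq expr → x = 0.001056; check Q = 147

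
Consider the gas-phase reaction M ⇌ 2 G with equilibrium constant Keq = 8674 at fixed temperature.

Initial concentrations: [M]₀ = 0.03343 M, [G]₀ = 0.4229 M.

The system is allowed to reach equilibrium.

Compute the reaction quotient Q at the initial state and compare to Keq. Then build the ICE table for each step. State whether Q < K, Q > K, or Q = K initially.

Q₀ = 5.35; Q < K (proceeds forward)

Q₀ = 5.35 vs Keq = 8674 ⇒ Q<K, forward
Step 1:
                  M         G
  Initial   0.03343    0.4229
  Change    -0.0334    0.0668
  Equil   2.7647e-05    0.4897
  solve Keq expr → x = 0.0334; check Q = 8674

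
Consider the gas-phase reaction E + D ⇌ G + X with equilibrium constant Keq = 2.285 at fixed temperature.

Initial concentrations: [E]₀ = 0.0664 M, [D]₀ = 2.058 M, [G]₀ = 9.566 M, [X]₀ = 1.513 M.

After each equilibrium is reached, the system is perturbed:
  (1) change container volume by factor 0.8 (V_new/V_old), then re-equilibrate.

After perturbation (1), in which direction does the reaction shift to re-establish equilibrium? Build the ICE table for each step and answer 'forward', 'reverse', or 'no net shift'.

Q₀ = 105.9 vs Keq = 2.285 ⇒ Q>K, reverse
Step 1:
                   E          D          G          X
  I           0.0664      2.058      9.566      1.513
  C           0.8328     0.8328    -0.8328    -0.8328
  E           0.8992      2.891      8.733     0.6802
  solve Keq expr → x = -0.8328; check Q = 2.285
Then change container volume by factor 0.8 (V_new/V_old).
Step 2:
                   E          D          G          X
  I            1.124      3.614      10.92     0.8502
  C                0          0          0          0
  E            1.124      3.614      10.92     0.8502
  solve Keq expr → x = 0; check Q = 2.285

Direction: no net shift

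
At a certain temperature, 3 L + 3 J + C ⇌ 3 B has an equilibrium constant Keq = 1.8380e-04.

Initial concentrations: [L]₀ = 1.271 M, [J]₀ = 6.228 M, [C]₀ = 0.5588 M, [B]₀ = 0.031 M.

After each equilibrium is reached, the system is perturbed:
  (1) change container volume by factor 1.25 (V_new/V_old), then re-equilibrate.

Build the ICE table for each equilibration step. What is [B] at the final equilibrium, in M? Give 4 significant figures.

Q₀ = 1.0748e-07 vs Keq = 1.8380e-04 ⇒ Q<K, forward
Step 1:
                  L         J         C         B
  I           1.271     6.228    0.5588     0.031
  C         -0.2426   -0.2426  -0.08087    0.2426
  E           1.028     5.985    0.4779    0.2736
  solve Keq expr → x = 0.08087; check Q = 1.8380e-04
Then change container volume by factor 1.25 (V_new/V_old).
Step 2:
                  L         J         C         B
  I          0.8227     4.788    0.3823    0.2189
  C         0.04391   0.04391   0.01464  -0.04391
  E          0.8666     4.832     0.397     0.175
  solve Keq expr → x = -0.01464; check Q = 1.8380e-04

[B]_eq = 0.175 M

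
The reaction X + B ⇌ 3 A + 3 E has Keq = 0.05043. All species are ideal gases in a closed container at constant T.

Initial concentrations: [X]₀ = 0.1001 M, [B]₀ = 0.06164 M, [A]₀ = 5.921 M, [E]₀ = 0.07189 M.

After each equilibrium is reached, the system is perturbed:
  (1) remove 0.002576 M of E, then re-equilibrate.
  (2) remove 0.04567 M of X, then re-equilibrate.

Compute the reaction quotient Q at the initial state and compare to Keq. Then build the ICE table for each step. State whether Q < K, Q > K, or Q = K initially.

Q₀ = 12.5; Q > K (proceeds reverse)

Q₀ = 12.5 vs Keq = 0.05043 ⇒ Q>K, reverse
Step 1:
                  X         B         A         E
  I          0.1001   0.06164     5.921   0.07189
  C         0.01948   0.01948  -0.05845  -0.05845
  E          0.1196   0.08112     5.863   0.01344
  solve Keq expr → x = -0.01948; check Q = 0.05043
Then remove 0.002576 M of E.
Step 2:
                  X         B         A         E
  I          0.1196   0.08112     5.863   0.01086
  C       -8.3105e-04 -8.3105e-04  0.002493  0.002493
  E          0.1188   0.08029     5.865   0.01336
  solve Keq expr → x = 8.3105e-04; check Q = 0.05043
Then remove 0.04567 M of X.
Step 3:
                  X         B         A         E
  I         0.07308   0.08029     5.865   0.01336
  C       6.4280e-04 6.4280e-04 -0.001928 -0.001928
  E         0.07372   0.08093     5.863   0.01143
  solve Keq expr → x = -6.4280e-04; check Q = 0.05043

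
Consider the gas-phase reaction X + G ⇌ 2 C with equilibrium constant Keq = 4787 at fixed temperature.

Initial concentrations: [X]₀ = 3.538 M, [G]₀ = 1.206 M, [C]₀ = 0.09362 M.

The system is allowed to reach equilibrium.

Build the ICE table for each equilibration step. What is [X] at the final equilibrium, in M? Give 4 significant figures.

[X]_eq = 2.333 M

Q₀ = 0.002054 vs Keq = 4787 ⇒ Q<K, forward
Step 1:
                    X           G           C
  Initial       3.538       1.206     0.09362
  Change       -1.205      -1.205       2.411
  Equil         2.333  5.6175e-04       2.504
  solve Keq expr → x = 1.205; check Q = 4787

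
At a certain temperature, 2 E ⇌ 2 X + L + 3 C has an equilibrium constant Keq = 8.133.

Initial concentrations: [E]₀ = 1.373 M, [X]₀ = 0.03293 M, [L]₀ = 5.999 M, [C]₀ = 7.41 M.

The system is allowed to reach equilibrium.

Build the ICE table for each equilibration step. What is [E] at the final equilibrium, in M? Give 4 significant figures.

Q₀ = 1.404 vs Keq = 8.133 ⇒ Q<K, forward
Step 1:
                    E           X           L           C
  I             1.373     0.03293       5.999        7.41
  C          -0.04274     0.04274     0.02137     0.06411
  E              1.33     0.07567        6.02       7.474
  solve Keq expr → x = 0.02137; check Q = 8.133

[E]_eq = 1.33 M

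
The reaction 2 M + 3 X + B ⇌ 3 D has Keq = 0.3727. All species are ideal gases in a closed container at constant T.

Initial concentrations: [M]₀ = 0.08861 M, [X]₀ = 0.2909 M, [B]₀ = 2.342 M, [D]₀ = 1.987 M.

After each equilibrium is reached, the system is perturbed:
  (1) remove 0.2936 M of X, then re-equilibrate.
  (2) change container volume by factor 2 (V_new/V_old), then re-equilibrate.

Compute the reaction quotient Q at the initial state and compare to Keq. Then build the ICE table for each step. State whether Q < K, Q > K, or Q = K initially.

Q₀ = 1.7330e+04 vs Keq = 0.3727 ⇒ Q>K, reverse
Step 1:
                   M          X          B          D
  init       0.08861     0.2909      2.342      1.987
  Δ           0.6445     0.9668     0.3223    -0.9668
  eq          0.7331      1.258      2.664       1.02
  solve Keq expr → x = -0.3223; check Q = 0.3727
Then remove 0.2936 M of X.
Step 2:
                   M          X          B          D
  init        0.7331     0.9641      2.664       1.02
  Δ          0.06713     0.1007    0.03357    -0.1007
  eq          0.8003      1.065      2.698     0.9195
  solve Keq expr → x = -0.03357; check Q = 0.3727
Then change container volume by factor 2 (V_new/V_old).
Step 3:
                   M          X          B          D
  init        0.4001     0.5324      1.349     0.4598
  Δ           0.0868     0.1302     0.0434    -0.1302
  eq          0.4869     0.6626      1.392     0.3296
  solve Keq expr → x = -0.0434; check Q = 0.3727

Q₀ = 1.7330e+04; Q > K (proceeds reverse)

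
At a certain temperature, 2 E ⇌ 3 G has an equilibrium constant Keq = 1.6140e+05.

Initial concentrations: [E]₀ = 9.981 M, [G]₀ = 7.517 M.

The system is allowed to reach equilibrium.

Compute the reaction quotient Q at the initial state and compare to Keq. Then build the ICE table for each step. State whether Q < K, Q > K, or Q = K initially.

Q₀ = 4.264 vs Keq = 1.6140e+05 ⇒ Q<K, forward
Step 1:
                  E         G
  init        9.981     7.517
  Δ          -9.722     14.58
  eq         0.2586      22.1
  solve Keq expr → x = 4.861; check Q = 1.6140e+05

Q₀ = 4.264; Q < K (proceeds forward)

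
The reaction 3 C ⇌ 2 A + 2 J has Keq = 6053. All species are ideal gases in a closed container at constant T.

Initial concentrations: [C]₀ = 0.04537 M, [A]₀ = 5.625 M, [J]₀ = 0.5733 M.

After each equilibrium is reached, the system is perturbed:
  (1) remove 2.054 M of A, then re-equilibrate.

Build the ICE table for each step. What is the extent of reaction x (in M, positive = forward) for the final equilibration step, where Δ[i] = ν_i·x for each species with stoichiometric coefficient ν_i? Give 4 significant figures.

Q₀ = 1.1135e+05 vs Keq = 6053 ⇒ Q>K, reverse
Step 1:
                    C           A           J
  Initial     0.04537       5.625      0.5733
  Change      0.06745    -0.04496    -0.04496
  Equil        0.1128        5.58      0.5283
  solve Keq expr → x = -0.02248; check Q = 6053
Then remove 2.054 M of A.
Step 2:
                    C           A           J
  Initial      0.1128       3.526      0.5283
  Change     -0.02753     0.01836     0.01836
  Equil       0.08528       3.544      0.5467
  solve Keq expr → x = 0.009178; check Q = 6053

x = 0.009178 M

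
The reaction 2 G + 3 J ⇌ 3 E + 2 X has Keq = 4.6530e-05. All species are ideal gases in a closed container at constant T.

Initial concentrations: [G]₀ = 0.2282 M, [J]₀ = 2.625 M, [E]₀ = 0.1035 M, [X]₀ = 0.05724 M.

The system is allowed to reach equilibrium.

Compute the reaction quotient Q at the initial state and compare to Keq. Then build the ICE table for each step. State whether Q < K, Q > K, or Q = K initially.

Q₀ = 3.8566e-06 vs Keq = 4.6530e-05 ⇒ Q<K, forward
Step 1:
                  G         J         E         X
  I          0.2282     2.625    0.1035   0.05724
  C         -0.0336  -0.05039   0.05039    0.0336
  E          0.1946     2.575    0.1539   0.09084
  solve Keq expr → x = 0.0168; check Q = 4.6530e-05

Q₀ = 3.8566e-06; Q < K (proceeds forward)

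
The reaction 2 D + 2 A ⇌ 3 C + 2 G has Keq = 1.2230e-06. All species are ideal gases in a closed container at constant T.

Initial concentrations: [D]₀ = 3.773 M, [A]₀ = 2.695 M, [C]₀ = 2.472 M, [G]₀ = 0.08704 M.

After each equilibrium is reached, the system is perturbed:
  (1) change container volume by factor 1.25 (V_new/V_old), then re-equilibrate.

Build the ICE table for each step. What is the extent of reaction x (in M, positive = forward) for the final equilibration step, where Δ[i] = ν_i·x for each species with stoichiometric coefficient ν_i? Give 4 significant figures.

x = 1.5479e-04 M

Q₀ = 0.001107 vs Keq = 1.2230e-06 ⇒ Q>K, reverse
Step 1:
                    D           A           C           G
  Initial       3.773       2.695       2.472     0.08704
  Change      0.08374     0.08374     -0.1256    -0.08374
  Equil         3.857       2.779       2.346    0.003297
  solve Keq expr → x = -0.04187; check Q = 1.2230e-06
Then change container volume by factor 1.25 (V_new/V_old).
Step 2:
                    D           A           C           G
  Initial       3.085       2.223       1.877    0.002638
  Change  -3.0957e-04 -3.0957e-04  4.6436e-04  3.0957e-04
  Equil         3.085       2.223       1.878    0.002948
  solve Keq expr → x = 1.5479e-04; check Q = 1.2230e-06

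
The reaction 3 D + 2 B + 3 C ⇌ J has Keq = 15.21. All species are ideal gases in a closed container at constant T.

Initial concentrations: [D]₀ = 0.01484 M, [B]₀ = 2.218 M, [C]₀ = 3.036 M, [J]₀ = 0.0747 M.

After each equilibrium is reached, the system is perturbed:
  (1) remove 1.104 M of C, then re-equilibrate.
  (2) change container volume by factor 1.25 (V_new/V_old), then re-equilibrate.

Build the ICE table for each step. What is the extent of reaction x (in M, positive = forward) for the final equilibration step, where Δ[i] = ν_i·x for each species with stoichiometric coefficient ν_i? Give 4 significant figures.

x = -0.007265 M

Q₀ = 166 vs Keq = 15.21 ⇒ Q>K, reverse
Step 1:
                   D          B          C          J
  Initial    0.01484      2.218      3.036     0.0747
  Change     0.01694    0.01129    0.01694  -0.005647
  Equil      0.03178      2.229      3.053    0.06905
  solve Keq expr → x = -0.005647; check Q = 15.21
Then remove 1.104 M of C.
Step 2:
                   D          B          C          J
  Initial    0.03178      2.229      1.949    0.06905
  Change     0.01613    0.01075    0.01613  -0.005375
  Equil      0.04791       2.24      1.965    0.06368
  solve Keq expr → x = -0.005375; check Q = 15.21
Then change container volume by factor 1.25 (V_new/V_old).
Step 3:
                   D          B          C          J
  Initial    0.03833      1.792      1.572    0.05094
  Change     0.02179    0.01453    0.02179  -0.007265
  Equil      0.06012      1.807      1.594    0.04368
  solve Keq expr → x = -0.007265; check Q = 15.21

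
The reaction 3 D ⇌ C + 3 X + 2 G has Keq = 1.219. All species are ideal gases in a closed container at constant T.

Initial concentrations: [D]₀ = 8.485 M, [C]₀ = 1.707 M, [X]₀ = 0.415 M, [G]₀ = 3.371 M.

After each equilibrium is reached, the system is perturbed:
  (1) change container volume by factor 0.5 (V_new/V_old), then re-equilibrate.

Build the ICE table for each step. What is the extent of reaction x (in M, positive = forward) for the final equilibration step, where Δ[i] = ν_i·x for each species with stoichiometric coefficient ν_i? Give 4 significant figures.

x = -0.5106 M

Q₀ = 0.00227 vs Keq = 1.219 ⇒ Q<K, forward
Step 1:
                   D          C          X          G
  init         8.485      1.707      0.415      3.371
  Δ           -1.641     0.5471      1.641      1.094
  eq           6.844      2.254      2.056      4.465
  solve Keq expr → x = 0.5471; check Q = 1.219
Then change container volume by factor 0.5 (V_new/V_old).
Step 2:
                   D          C          X          G
  init         13.69      4.508      4.113       8.93
  Δ            1.532    -0.5106     -1.532     -1.021
  eq           15.22      3.998      2.581      7.909
  solve Keq expr → x = -0.5106; check Q = 1.219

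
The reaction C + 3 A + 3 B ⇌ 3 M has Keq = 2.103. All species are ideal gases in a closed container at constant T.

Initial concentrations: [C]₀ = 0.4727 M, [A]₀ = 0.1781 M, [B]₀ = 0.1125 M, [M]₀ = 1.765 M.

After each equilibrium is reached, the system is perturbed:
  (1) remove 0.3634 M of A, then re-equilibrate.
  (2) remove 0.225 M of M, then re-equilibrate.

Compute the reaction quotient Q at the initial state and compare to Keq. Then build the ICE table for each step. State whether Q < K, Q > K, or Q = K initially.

Q₀ = 1.4461e+06; Q > K (proceeds reverse)

Q₀ = 1.4461e+06 vs Keq = 2.103 ⇒ Q>K, reverse
Step 1:
                  C         A         B         M
  I          0.4727    0.1781    0.1125     1.765
  C          0.2597    0.7792    0.7792   -0.7792
  E          0.7324    0.9573    0.8917    0.9858
  solve Keq expr → x = -0.2597; check Q = 2.103
Then remove 0.3634 M of A.
Step 2:
                  C         A         B         M
  I          0.7324    0.5939    0.8917    0.9858
  C         0.04177    0.1253    0.1253   -0.1253
  E          0.7742    0.7192     1.017    0.8605
  solve Keq expr → x = -0.04177; check Q = 2.103
Then remove 0.225 M of M.
Step 3:
                  C         A         B         M
  I          0.7742    0.7192     1.017    0.6355
  C        -0.02451  -0.07353  -0.07353   0.07353
  E          0.7497    0.6457    0.9435     0.709
  solve Keq expr → x = 0.02451; check Q = 2.103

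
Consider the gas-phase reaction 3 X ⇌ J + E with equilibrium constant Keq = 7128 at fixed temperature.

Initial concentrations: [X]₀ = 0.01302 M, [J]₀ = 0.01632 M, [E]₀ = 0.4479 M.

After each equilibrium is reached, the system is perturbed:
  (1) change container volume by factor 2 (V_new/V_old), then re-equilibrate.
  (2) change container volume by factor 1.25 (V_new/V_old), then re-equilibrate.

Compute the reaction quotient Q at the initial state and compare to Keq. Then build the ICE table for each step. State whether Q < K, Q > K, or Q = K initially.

Q₀ = 3312; Q < K (proceeds forward)

Q₀ = 3312 vs Keq = 7128 ⇒ Q<K, forward
Step 1:
                    X           J           E
  Initial     0.01302     0.01632      0.4479
  Change    -0.002744  9.1459e-04  9.1459e-04
  Equil       0.01028     0.01723      0.4488
  solve Keq expr → x = 9.1459e-04; check Q = 7128
Then change container volume by factor 2 (V_new/V_old).
Step 2:
                    X           J           E
  Initial    0.005138    0.008617      0.2244
  Change     0.001228 -4.0917e-04 -4.0917e-04
  Equil      0.006366    0.008208       0.224
  solve Keq expr → x = -4.0917e-04; check Q = 7128
Then change container volume by factor 1.25 (V_new/V_old).
Step 3:
                    X           J           E
  Initial    0.005092    0.006567      0.1792
  Change   3.5853e-04 -1.1951e-04 -1.1951e-04
  Equil      0.005451    0.006447      0.1791
  solve Keq expr → x = -1.1951e-04; check Q = 7128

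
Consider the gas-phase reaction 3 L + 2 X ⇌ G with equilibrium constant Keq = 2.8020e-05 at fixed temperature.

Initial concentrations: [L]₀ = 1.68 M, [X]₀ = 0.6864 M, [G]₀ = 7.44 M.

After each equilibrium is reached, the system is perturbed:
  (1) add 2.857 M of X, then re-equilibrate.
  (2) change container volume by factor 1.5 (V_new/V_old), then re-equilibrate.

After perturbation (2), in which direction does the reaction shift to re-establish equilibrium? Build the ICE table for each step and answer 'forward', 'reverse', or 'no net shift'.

Q₀ = 3.33 vs Keq = 2.8020e-05 ⇒ Q>K, reverse
Step 1:
                  L         X         G
  I            1.68    0.6864      7.44
  C           11.05      7.37    -3.685
  E           12.73     8.056     3.755
  solve Keq expr → x = -3.685; check Q = 2.8020e-05
Then add 2.857 M of X.
Step 2:
                  L         X         G
  I           12.73     10.91     3.755
  C           -1.32   -0.8798    0.4399
  E           11.41     10.03     4.195
  solve Keq expr → x = 0.4399; check Q = 2.8020e-05
Then change container volume by factor 1.5 (V_new/V_old).
Step 3:
                  L         X         G
  I            7.61     6.689     2.797
  C           2.454     1.636   -0.8179
  E           10.06     8.325     1.979
  solve Keq expr → x = -0.8179; check Q = 2.8020e-05

Direction: reverse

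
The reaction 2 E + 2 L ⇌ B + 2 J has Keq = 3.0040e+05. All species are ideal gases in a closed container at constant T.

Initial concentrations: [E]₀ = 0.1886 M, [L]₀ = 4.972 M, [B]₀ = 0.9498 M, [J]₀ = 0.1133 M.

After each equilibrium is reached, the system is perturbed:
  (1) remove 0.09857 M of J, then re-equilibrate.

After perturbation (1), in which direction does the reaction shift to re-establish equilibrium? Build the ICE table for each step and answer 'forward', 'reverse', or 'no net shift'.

Direction: forward

Q₀ = 0.01387 vs Keq = 3.0040e+05 ⇒ Q<K, forward
Step 1:
                   E          L          B          J
  Initial     0.1886      4.972     0.9498     0.1133
  Change     -0.1885    -0.1885    0.09424     0.1885
  Equil   1.1761e-04      4.784      1.044     0.3018
  solve Keq expr → x = 0.09424; check Q = 3.0040e+05
Then remove 0.09857 M of J.
Step 2:
                   E          L          B          J
  Initial 1.1761e-04      4.784      1.044     0.2032
  Change  -3.8399e-05 -3.8399e-05 1.9200e-05 3.8399e-05
  Equil   7.9214e-05      4.783      1.044     0.2033
  solve Keq expr → x = 1.9200e-05; check Q = 3.0040e+05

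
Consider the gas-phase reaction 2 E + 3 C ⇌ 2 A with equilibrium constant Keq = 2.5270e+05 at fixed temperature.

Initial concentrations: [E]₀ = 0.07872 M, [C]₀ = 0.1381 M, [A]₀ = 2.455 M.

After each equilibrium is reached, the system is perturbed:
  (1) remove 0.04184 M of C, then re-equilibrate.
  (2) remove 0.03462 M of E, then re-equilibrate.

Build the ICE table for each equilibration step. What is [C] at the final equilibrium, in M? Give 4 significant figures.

[C]_eq = 0.1519 M

Q₀ = 3.6928e+05 vs Keq = 2.5270e+05 ⇒ Q>K, reverse
Step 1:
                    E           C           A
  init        0.07872      0.1381       2.455
  Δ          0.006696     0.01004   -0.006696
  eq          0.08542      0.1481       2.448
  solve Keq expr → x = -0.003348; check Q = 2.5270e+05
Then remove 0.04184 M of C.
Step 2:
                    E           C           A
  init        0.08542      0.1063       2.448
  Δ           0.01652     0.02478    -0.01652
  eq           0.1019      0.1311       2.432
  solve Keq expr → x = -0.008259; check Q = 2.5270e+05
Then remove 0.03462 M of E.
Step 3:
                    E           C           A
  init        0.06731      0.1311       2.432
  Δ            0.0139     0.02085     -0.0139
  eq          0.08122      0.1519       2.418
  solve Keq expr → x = -0.006952; check Q = 2.5270e+05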